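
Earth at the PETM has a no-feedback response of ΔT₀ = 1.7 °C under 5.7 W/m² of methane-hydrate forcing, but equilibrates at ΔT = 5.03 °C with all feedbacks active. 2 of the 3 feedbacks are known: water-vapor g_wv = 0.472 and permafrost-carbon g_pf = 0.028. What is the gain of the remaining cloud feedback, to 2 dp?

Amplification A = ΔT/ΔT₀ = 5.03/1.7 = 2.959.
Total gain g = 1 − 1/A = 1 − 1/2.959 = 0.662.
Known gains sum to 0.472 + 0.028 = 0.5.
g_cld = 0.662 − 0.5 = 0.16.

0.16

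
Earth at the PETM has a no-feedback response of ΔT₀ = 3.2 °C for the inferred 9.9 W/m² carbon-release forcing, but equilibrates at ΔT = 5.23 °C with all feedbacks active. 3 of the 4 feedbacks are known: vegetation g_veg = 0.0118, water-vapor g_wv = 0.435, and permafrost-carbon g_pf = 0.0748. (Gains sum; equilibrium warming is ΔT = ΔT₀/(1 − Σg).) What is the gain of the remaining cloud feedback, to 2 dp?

Amplification A = ΔT/ΔT₀ = 5.23/3.2 = 1.634.
Total gain g = 1 − 1/A = 1 − 1/1.634 = 0.388.
Known gains sum to 0.0118 + 0.435 + 0.0748 = 0.5216.
g_cld = 0.388 − 0.5216 = -0.13.

-0.13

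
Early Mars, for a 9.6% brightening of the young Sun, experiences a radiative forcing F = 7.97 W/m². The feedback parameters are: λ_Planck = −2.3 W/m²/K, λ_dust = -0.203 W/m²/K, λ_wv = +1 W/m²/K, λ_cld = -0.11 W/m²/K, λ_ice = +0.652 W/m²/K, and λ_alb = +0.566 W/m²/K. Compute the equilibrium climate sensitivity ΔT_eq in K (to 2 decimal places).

Net feedback parameter λ = (−2.3) + (-0.203) + (+1) + (-0.11) + (+0.652) + (+0.566) = -0.395 W/m²/K.
ΔT = −F/λ = −7.97/(-0.395) = 20.18 K.

20.18 K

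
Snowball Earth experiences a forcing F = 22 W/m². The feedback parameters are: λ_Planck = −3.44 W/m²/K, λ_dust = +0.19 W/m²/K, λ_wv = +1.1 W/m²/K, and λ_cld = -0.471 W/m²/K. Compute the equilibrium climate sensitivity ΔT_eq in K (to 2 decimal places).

Net feedback parameter λ = (−3.44) + (+0.19) + (+1.1) + (-0.471) = -2.621 W/m²/K.
ΔT = −F/λ = −22/(-2.621) = 8.39 K.

8.39 K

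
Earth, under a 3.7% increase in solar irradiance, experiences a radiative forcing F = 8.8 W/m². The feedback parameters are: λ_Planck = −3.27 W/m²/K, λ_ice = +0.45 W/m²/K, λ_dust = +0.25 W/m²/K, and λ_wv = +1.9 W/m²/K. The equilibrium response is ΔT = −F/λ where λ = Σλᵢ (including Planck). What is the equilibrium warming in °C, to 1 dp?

Net feedback parameter λ = (−3.27) + (+0.45) + (+0.25) + (+1.9) = -0.67 W/m²/K.
ΔT = −F/λ = −8.8/(-0.67) = 13.1 °C.

13.1 °C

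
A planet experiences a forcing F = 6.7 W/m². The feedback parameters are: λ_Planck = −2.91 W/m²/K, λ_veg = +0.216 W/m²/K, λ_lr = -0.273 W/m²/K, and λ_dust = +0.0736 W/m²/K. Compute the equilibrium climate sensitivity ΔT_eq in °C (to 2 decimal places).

Net feedback parameter λ = (−2.91) + (+0.216) + (-0.273) + (+0.0736) = -2.8934 W/m²/K.
ΔT = −F/λ = −6.7/(-2.8934) = 2.32 °C.

2.32 °C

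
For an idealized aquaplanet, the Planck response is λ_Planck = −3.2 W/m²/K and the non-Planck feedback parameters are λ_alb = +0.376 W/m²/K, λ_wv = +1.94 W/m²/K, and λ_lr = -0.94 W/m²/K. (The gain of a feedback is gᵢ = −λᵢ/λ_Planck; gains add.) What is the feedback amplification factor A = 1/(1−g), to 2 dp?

Convert to gains: g_alb = 0.376/3.2 = 0.1175; g_wv = 1.94/3.2 = 0.6062; g_lr = -0.94/3.2 = -0.2937.
Total gain g = 0.43.
A = 1/(1 − 0.43) = 1.75.

1.75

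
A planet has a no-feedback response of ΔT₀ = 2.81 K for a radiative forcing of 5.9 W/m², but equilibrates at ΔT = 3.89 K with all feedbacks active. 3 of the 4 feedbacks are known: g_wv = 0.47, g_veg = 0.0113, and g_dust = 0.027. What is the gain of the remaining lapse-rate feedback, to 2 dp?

-0.23

Amplification A = ΔT/ΔT₀ = 3.89/2.81 = 1.384.
Total gain g = 1 − 1/A = 1 − 1/1.384 = 0.2775.
Known gains sum to 0.47 + 0.0113 + 0.027 = 0.5083.
g_lr = 0.2775 − 0.5083 = -0.23.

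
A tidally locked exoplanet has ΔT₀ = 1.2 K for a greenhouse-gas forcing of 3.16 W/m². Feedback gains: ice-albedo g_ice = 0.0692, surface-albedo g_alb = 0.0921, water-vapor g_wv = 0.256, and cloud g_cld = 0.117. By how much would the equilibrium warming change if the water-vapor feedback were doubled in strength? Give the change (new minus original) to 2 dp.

Original: g = 0.5343, ΔT = 1.2/(1−0.5343) = 2.5768 K.
With doubled water-vapor: g' = 0.7903, ΔT' = 1.2/(1−0.7903) = 5.7225 K.
Change = 5.7225 − 2.5768 = 3.15 K.

3.15 K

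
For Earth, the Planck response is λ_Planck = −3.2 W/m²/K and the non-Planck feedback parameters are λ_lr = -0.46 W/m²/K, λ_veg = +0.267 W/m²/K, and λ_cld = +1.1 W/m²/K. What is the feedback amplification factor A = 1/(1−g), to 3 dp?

Convert to gains: g_lr = -0.46/3.2 = -0.1437; g_veg = 0.267/3.2 = 0.08344; g_cld = 1.1/3.2 = 0.3438.
Total gain g = 0.28354.
A = 1/(1 − 0.28354) = 1.396.

1.396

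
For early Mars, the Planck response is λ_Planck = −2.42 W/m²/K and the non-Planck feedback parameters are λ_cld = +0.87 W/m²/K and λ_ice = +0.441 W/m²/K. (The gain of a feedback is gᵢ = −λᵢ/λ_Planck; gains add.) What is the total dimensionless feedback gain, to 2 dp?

Convert to gains: g_cld = 0.87/2.42 = 0.3595; g_ice = 0.441/2.42 = 0.1822.
Total gain g = 0.5417.

0.54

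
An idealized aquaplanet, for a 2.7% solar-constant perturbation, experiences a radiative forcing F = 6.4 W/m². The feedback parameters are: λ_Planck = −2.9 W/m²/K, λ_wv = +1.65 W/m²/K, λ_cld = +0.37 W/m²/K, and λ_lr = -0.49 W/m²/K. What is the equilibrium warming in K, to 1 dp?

Net feedback parameter λ = (−2.9) + (+1.65) + (+0.37) + (-0.49) = -1.37 W/m²/K.
ΔT = −F/λ = −6.4/(-1.37) = 4.7 K.

4.7 K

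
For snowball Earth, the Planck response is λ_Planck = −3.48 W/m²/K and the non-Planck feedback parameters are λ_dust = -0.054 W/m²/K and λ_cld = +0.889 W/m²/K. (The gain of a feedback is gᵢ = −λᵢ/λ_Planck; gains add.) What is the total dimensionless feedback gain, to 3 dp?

0.240

Convert to gains: g_dust = -0.054/3.48 = -0.01552; g_cld = 0.889/3.48 = 0.2555.
Total gain g = 0.23998.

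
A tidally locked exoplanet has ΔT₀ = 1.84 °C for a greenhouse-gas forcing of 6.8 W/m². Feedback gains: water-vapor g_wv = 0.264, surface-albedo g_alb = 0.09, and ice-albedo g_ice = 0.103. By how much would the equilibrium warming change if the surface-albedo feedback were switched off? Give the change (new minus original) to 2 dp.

-0.48 °C

Original: g = 0.457, ΔT = 1.84/(1−0.457) = 3.3886 °C.
Without surface-albedo: g' = 0.367, ΔT' = 1.84/(1−0.367) = 2.9068 °C.
Change = 2.9068 − 3.3886 = -0.48 °C.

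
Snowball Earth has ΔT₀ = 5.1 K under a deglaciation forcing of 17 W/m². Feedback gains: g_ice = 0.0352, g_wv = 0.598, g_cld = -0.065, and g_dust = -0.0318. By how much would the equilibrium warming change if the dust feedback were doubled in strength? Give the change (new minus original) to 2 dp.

-0.71 K

Original: g = 0.5364, ΔT = 5.1/(1−0.5364) = 11.0009 K.
With doubled dust: g' = 0.5046, ΔT' = 5.1/(1−0.5046) = 10.2947 K.
Change = 10.2947 − 11.0009 = -0.71 K.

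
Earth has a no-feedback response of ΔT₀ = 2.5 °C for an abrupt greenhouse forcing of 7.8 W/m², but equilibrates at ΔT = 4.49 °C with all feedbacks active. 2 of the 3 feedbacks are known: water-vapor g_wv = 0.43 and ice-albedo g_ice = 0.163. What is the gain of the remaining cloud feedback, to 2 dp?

-0.15

Amplification A = ΔT/ΔT₀ = 4.49/2.5 = 1.796.
Total gain g = 1 − 1/A = 1 − 1/1.796 = 0.4432.
Known gains sum to 0.43 + 0.163 = 0.593.
g_cld = 0.4432 − 0.593 = -0.15.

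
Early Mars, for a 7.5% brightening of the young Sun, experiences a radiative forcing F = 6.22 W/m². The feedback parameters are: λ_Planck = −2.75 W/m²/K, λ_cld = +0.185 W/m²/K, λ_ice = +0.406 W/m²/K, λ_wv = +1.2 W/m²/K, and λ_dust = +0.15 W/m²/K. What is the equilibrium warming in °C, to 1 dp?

7.7 °C

Net feedback parameter λ = (−2.75) + (+0.185) + (+0.406) + (+1.2) + (+0.15) = -0.809 W/m²/K.
ΔT = −F/λ = −6.22/(-0.809) = 7.7 °C.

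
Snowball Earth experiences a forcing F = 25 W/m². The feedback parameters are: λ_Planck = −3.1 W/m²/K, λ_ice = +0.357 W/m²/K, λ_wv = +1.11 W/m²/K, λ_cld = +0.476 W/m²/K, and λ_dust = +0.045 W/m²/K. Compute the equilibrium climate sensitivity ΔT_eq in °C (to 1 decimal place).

Net feedback parameter λ = (−3.1) + (+0.357) + (+1.11) + (+0.476) + (+0.045) = -1.112 W/m²/K.
ΔT = −F/λ = −25/(-1.112) = 22.5 °C.

22.5 °C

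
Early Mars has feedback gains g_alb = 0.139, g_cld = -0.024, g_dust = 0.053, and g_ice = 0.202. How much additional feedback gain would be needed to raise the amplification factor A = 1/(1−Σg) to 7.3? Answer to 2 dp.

0.49

Current total gain = 0.37.
Target gain for A = 7.3: g* = 1 − 1/7.3 = 0.863.
Additional gain needed = 0.863 − 0.37 = 0.49.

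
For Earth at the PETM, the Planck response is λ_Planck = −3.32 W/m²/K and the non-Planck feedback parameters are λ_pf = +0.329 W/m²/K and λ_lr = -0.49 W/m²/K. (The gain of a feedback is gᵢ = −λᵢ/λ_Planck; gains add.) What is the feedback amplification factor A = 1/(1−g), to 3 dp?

0.954

Convert to gains: g_pf = 0.329/3.32 = 0.0991; g_lr = -0.49/3.32 = -0.1476.
Total gain g = -0.0485.
A = 1/(1 + 0.0485) = 0.954.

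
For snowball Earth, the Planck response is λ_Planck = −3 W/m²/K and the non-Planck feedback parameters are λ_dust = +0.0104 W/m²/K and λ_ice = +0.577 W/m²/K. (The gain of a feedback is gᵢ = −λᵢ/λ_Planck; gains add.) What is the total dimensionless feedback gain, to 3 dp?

Convert to gains: g_dust = 0.0104/3 = 0.003467; g_ice = 0.577/3 = 0.1923.
Total gain g = 0.195767.

0.196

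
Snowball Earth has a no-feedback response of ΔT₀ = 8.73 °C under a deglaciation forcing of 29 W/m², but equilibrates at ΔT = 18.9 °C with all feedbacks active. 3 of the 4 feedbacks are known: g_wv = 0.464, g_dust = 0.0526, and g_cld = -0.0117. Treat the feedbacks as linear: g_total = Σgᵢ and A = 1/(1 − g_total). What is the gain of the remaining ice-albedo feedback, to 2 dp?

Amplification A = ΔT/ΔT₀ = 18.9/8.73 = 2.165.
Total gain g = 1 − 1/A = 1 − 1/2.165 = 0.5381.
Known gains sum to 0.464 + 0.0526 − 0.0117 = 0.5049.
g_ice = 0.5381 − 0.5049 = 0.03.

0.03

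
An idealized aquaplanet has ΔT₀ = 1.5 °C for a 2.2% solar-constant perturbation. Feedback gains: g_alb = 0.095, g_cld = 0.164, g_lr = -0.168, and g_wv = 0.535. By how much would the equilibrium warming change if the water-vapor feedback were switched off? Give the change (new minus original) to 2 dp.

-2.36 °C

Original: g = 0.626, ΔT = 1.5/(1−0.626) = 4.0107 °C.
Without water-vapor: g' = 0.091, ΔT' = 1.5/(1−0.091) = 1.6502 °C.
Change = 1.6502 − 4.0107 = -2.36 °C.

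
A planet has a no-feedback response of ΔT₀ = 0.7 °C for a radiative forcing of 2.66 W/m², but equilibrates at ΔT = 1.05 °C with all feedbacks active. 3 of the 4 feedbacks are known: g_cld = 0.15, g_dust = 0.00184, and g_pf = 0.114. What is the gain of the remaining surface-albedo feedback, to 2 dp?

0.07

Amplification A = ΔT/ΔT₀ = 1.05/0.7 = 1.5.
Total gain g = 1 − 1/A = 1 − 1/1.5 = 0.3333.
Known gains sum to 0.15 + 0.00184 + 0.114 = 0.26584.
g_alb = 0.3333 − 0.26584 = 0.07.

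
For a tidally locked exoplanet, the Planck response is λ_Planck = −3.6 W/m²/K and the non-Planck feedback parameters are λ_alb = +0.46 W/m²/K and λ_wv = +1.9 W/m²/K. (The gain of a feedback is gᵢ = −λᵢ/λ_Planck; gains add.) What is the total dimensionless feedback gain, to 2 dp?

Convert to gains: g_alb = 0.46/3.6 = 0.1278; g_wv = 1.9/3.6 = 0.5278.
Total gain g = 0.6556.

0.66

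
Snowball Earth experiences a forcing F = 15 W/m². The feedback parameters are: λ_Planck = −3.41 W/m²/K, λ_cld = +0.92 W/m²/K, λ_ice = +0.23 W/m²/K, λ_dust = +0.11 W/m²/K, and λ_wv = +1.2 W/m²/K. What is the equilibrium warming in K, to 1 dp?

Net feedback parameter λ = (−3.41) + (+0.92) + (+0.23) + (+0.11) + (+1.2) = -0.95 W/m²/K.
ΔT = −F/λ = −15/(-0.95) = 15.8 K.

15.8 K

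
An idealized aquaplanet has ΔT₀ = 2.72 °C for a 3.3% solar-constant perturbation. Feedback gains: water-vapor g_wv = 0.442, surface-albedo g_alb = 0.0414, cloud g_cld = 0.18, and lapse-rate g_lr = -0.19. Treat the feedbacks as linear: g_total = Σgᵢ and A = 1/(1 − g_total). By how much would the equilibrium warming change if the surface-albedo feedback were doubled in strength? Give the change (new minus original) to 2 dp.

Original: g = 0.4734, ΔT = 2.72/(1−0.4734) = 5.1652 °C.
With doubled surface-albedo: g' = 0.5148, ΔT' = 2.72/(1−0.5148) = 5.6059 °C.
Change = 5.6059 − 5.1652 = 0.44 °C.

0.44 °C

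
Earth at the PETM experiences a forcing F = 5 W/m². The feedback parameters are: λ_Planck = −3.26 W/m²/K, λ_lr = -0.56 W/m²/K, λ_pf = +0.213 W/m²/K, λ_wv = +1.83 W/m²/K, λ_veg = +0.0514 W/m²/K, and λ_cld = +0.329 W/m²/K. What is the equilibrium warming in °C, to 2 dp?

3.58 °C

Net feedback parameter λ = (−3.26) + (-0.56) + (+0.213) + (+1.83) + (+0.0514) + (+0.329) = -1.3966 W/m²/K.
ΔT = −F/λ = −5/(-1.3966) = 3.58 °C.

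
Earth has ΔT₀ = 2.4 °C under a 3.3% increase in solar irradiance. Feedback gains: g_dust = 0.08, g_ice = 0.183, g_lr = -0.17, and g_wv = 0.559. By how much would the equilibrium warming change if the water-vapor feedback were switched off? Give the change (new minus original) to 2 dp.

Original: g = 0.652, ΔT = 2.4/(1−0.652) = 6.8966 °C.
Without water-vapor: g' = 0.093, ΔT' = 2.4/(1−0.093) = 2.6461 °C.
Change = 2.6461 − 6.8966 = -4.25 °C.

-4.25 °C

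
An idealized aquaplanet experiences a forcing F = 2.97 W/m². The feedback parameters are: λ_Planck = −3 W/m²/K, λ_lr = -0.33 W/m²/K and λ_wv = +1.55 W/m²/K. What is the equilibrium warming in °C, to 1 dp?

1.7 °C

Net feedback parameter λ = (−3) + (-0.33) + (+1.55) = -1.78 W/m²/K.
ΔT = −F/λ = −2.97/(-1.78) = 1.7 °C.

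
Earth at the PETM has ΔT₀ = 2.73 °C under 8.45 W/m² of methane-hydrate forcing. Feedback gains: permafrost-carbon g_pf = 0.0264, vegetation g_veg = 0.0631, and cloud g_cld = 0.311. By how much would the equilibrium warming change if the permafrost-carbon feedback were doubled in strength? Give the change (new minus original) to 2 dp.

Original: g = 0.4005, ΔT = 2.73/(1−0.4005) = 4.5538 °C.
With doubled permafrost-carbon: g' = 0.4269, ΔT' = 2.73/(1−0.4269) = 4.7636 °C.
Change = 4.7636 − 4.5538 = 0.21 °C.

0.21 °C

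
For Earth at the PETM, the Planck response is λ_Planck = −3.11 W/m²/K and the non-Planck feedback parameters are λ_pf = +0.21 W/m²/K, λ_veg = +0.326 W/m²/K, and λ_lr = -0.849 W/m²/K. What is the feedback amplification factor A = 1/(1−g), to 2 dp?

Convert to gains: g_pf = 0.21/3.11 = 0.06752; g_veg = 0.326/3.11 = 0.1048; g_lr = -0.849/3.11 = -0.273.
Total gain g = -0.10068.
A = 1/(1 + 0.10068) = 0.91.

0.91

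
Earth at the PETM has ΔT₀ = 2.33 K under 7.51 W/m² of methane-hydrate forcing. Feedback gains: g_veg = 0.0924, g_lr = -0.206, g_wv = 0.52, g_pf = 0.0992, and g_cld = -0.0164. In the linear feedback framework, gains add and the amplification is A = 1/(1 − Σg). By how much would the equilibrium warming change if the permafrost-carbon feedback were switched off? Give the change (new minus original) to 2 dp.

-0.74 K

Original: g = 0.4892, ΔT = 2.33/(1−0.4892) = 4.5615 K.
Without permafrost-carbon: g' = 0.39, ΔT' = 2.33/(1−0.39) = 3.8197 K.
Change = 3.8197 − 4.5615 = -0.74 K.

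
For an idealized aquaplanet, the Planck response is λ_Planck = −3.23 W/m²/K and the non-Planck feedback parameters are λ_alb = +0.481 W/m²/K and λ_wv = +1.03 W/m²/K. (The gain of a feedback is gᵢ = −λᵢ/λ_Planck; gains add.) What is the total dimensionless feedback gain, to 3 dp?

Convert to gains: g_alb = 0.481/3.23 = 0.1489; g_wv = 1.03/3.23 = 0.3189.
Total gain g = 0.4678.

0.468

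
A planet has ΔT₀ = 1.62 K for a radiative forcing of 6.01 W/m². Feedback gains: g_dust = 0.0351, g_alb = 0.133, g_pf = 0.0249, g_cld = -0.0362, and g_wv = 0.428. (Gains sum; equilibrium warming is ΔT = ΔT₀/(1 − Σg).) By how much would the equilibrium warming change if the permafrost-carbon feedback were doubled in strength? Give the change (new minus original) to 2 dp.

Original: g = 0.5848, ΔT = 1.62/(1−0.5848) = 3.9017 K.
With doubled permafrost-carbon: g' = 0.6097, ΔT' = 1.62/(1−0.6097) = 4.1507 K.
Change = 4.1507 − 3.9017 = 0.25 K.

0.25 K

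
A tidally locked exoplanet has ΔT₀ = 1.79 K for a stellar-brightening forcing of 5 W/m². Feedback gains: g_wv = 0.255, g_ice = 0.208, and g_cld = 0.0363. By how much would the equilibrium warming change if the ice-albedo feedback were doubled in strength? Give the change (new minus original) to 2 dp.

2.54 K

Original: g = 0.4993, ΔT = 1.79/(1−0.4993) = 3.5750 K.
With doubled ice-albedo: g' = 0.7073, ΔT' = 1.79/(1−0.7073) = 6.1155 K.
Change = 6.1155 − 3.5750 = 2.54 K.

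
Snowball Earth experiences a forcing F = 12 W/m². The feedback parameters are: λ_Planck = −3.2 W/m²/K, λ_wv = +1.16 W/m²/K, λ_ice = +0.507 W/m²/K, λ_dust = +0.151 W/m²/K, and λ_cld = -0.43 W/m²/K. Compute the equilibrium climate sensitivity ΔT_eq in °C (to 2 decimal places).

Net feedback parameter λ = (−3.2) + (+1.16) + (+0.507) + (+0.151) + (-0.43) = -1.812 W/m²/K.
ΔT = −F/λ = −12/(-1.812) = 6.62 °C.

6.62 °C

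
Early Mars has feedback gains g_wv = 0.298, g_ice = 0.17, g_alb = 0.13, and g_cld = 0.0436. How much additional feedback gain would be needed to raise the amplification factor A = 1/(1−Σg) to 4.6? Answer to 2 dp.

0.14

Current total gain = 0.6416.
Target gain for A = 4.6: g* = 1 − 1/4.6 = 0.7826.
Additional gain needed = 0.7826 − 0.6416 = 0.14.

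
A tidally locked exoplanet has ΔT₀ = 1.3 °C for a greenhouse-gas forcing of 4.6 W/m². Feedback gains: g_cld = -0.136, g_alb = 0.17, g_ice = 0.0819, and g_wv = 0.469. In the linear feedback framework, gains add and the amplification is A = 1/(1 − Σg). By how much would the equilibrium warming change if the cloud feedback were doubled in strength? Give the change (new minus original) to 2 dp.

Original: g = 0.5849, ΔT = 1.3/(1−0.5849) = 3.1318 °C.
With doubled cloud: g' = 0.4489, ΔT' = 1.3/(1−0.4489) = 2.3589 °C.
Change = 2.3589 − 3.1318 = -0.77 °C.

-0.77 °C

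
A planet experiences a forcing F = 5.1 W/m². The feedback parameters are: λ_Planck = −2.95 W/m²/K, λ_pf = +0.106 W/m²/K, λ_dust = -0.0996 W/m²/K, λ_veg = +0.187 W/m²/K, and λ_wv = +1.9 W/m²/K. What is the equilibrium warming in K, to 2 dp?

Net feedback parameter λ = (−2.95) + (+0.106) + (-0.0996) + (+0.187) + (+1.9) = -0.8566 W/m²/K.
ΔT = −F/λ = −5.1/(-0.8566) = 5.95 K.

5.95 K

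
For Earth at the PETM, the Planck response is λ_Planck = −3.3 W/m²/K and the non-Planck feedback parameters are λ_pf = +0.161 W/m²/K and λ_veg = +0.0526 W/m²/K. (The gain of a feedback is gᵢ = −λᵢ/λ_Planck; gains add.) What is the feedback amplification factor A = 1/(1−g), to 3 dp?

Convert to gains: g_pf = 0.161/3.3 = 0.04879; g_veg = 0.0526/3.3 = 0.01594.
Total gain g = 0.06473.
A = 1/(1 − 0.06473) = 1.069.

1.069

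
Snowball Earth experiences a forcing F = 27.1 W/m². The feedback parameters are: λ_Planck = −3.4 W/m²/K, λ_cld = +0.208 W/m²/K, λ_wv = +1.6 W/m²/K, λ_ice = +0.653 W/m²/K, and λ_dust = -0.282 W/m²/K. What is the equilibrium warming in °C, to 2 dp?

22.19 °C

Net feedback parameter λ = (−3.4) + (+0.208) + (+1.6) + (+0.653) + (-0.282) = -1.221 W/m²/K.
ΔT = −F/λ = −27.1/(-1.221) = 22.19 °C.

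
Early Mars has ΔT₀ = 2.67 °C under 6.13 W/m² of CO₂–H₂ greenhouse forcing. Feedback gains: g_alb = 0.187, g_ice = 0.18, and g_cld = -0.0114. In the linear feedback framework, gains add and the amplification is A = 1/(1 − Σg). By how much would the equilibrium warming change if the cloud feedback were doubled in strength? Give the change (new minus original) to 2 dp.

Original: g = 0.3556, ΔT = 2.67/(1−0.3556) = 4.1434 °C.
With doubled cloud: g' = 0.3442, ΔT' = 2.67/(1−0.3442) = 4.0714 °C.
Change = 4.0714 − 4.1434 = -0.07 °C.

-0.07 °C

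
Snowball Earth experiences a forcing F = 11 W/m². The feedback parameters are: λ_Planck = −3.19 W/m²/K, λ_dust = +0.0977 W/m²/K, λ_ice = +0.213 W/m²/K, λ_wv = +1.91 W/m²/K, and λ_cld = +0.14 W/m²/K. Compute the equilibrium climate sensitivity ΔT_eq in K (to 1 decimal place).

Net feedback parameter λ = (−3.19) + (+0.0977) + (+0.213) + (+1.91) + (+0.14) = -0.8293 W/m²/K.
ΔT = −F/λ = −11/(-0.8293) = 13.3 K.

13.3 K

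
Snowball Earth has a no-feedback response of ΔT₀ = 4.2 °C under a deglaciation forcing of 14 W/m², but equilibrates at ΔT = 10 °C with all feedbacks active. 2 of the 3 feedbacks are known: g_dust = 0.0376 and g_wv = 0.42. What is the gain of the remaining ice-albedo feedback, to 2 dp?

Amplification A = ΔT/ΔT₀ = 10/4.2 = 2.381.
Total gain g = 1 − 1/A = 1 − 1/2.381 = 0.58.
Known gains sum to 0.0376 + 0.42 = 0.4576.
g_ice = 0.58 − 0.4576 = 0.12.

0.12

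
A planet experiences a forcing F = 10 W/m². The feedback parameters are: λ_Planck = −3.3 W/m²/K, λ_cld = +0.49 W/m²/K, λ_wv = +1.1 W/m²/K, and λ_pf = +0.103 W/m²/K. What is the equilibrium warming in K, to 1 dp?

6.2 K

Net feedback parameter λ = (−3.3) + (+0.49) + (+1.1) + (+0.103) = -1.607 W/m²/K.
ΔT = −F/λ = −10/(-1.607) = 6.2 K.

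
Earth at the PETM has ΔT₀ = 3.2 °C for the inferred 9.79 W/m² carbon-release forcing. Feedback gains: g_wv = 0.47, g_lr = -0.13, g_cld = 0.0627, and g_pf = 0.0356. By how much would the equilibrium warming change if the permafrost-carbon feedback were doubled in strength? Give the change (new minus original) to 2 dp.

Original: g = 0.4383, ΔT = 3.2/(1−0.4383) = 5.6970 °C.
With doubled permafrost-carbon: g' = 0.4739, ΔT' = 3.2/(1−0.4739) = 6.0825 °C.
Change = 6.0825 − 5.6970 = 0.39 °C.

0.39 °C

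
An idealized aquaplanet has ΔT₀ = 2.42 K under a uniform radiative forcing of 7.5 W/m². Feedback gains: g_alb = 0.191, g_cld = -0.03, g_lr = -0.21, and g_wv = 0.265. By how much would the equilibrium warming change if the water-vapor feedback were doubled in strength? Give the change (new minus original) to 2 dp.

Original: g = 0.216, ΔT = 2.42/(1−0.216) = 3.0867 K.
With doubled water-vapor: g' = 0.481, ΔT' = 2.42/(1−0.481) = 4.6628 K.
Change = 4.6628 − 3.0867 = 1.58 K.

1.58 K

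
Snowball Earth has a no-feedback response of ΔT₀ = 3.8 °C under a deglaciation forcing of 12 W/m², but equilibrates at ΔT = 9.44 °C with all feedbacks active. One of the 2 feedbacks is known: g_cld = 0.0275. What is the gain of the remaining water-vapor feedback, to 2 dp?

0.57

Amplification A = ΔT/ΔT₀ = 9.44/3.8 = 2.484.
Total gain g = 1 − 1/A = 1 − 1/2.484 = 0.5974.
The known gain is 0.0275.
g_wv = 0.5974 − 0.0275 = 0.57.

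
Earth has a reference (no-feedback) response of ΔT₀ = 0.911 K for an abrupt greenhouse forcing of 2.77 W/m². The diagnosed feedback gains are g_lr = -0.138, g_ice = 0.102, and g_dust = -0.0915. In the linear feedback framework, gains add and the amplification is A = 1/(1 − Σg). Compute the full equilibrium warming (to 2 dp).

Total gain g = -0.138 + 0.102 − 0.0915 = -0.1275.
Amplification A = 1/(1 + 0.1275) = 0.8869.
ΔT = 0.911 × 0.8869 = 0.81 K.

0.81 K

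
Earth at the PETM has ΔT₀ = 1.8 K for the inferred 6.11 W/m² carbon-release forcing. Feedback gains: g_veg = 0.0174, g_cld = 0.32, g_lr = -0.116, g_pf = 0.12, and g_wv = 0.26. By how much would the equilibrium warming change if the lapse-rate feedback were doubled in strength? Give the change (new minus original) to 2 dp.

Original: g = 0.6014, ΔT = 1.8/(1−0.6014) = 4.5158 K.
With doubled lapse-rate: g' = 0.4854, ΔT' = 1.8/(1−0.4854) = 3.4979 K.
Change = 3.4979 − 4.5158 = -1.02 K.

-1.02 K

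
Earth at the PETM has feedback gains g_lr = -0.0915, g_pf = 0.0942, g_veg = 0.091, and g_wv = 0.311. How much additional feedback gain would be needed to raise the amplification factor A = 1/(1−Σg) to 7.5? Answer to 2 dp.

Current total gain = 0.4047.
Target gain for A = 7.5: g* = 1 − 1/7.5 = 0.8667.
Additional gain needed = 0.8667 − 0.4047 = 0.46.

0.46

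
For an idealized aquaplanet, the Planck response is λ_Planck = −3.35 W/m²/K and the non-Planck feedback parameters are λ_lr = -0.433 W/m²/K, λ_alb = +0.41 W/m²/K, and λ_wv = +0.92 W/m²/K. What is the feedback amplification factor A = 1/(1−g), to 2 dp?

1.37

Convert to gains: g_lr = -0.433/3.35 = -0.1293; g_alb = 0.41/3.35 = 0.1224; g_wv = 0.92/3.35 = 0.2746.
Total gain g = 0.2677.
A = 1/(1 − 0.2677) = 1.37.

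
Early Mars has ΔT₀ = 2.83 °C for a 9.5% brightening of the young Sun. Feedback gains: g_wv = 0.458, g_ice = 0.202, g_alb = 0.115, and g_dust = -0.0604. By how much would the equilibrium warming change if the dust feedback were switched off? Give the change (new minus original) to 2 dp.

Original: g = 0.7146, ΔT = 2.83/(1−0.7146) = 9.9159 °C.
Without dust: g' = 0.775, ΔT' = 2.83/(1−0.775) = 12.5778 °C.
Change = 12.5778 − 9.9159 = 2.66 °C.

2.66 °C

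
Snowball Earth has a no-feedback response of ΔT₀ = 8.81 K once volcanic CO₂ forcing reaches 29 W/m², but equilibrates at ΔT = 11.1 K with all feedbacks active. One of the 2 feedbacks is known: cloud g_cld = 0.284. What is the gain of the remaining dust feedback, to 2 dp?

Amplification A = ΔT/ΔT₀ = 11.1/8.81 = 1.26.
Total gain g = 1 − 1/A = 1 − 1/1.26 = 0.2063.
The known gain is 0.284.
g_dust = 0.2063 − 0.284 = -0.08.

-0.08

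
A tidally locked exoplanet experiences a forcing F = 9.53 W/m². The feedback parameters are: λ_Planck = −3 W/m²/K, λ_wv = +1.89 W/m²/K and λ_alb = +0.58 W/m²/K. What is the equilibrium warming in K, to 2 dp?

17.98 K

Net feedback parameter λ = (−3) + (+1.89) + (+0.58) = -0.53 W/m²/K.
ΔT = −F/λ = −9.53/(-0.53) = 17.98 K.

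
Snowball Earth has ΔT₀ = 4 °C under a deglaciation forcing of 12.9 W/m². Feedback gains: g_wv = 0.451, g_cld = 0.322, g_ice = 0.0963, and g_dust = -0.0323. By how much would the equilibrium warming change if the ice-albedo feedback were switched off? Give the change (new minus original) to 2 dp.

-9.11 °C

Original: g = 0.837, ΔT = 4/(1−0.837) = 24.5399 °C.
Without ice-albedo: g' = 0.7407, ΔT' = 4/(1−0.7407) = 15.4261 °C.
Change = 15.4261 − 24.5399 = -9.11 °C.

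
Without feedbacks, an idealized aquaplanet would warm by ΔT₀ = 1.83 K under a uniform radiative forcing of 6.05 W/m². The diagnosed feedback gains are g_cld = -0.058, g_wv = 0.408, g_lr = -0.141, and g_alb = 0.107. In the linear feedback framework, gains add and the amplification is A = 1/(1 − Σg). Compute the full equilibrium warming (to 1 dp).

Total gain g = -0.058 + 0.408 − 0.141 + 0.107 = 0.316.
Amplification A = 1/(1 − 0.316) = 1.462.
ΔT = 1.83 × 1.462 = 2.7 K.

2.7 K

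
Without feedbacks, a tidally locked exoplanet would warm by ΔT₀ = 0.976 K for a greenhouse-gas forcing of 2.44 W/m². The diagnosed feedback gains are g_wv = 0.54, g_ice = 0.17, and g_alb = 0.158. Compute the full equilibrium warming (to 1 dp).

Total gain g = 0.54 + 0.17 + 0.158 = 0.868.
Amplification A = 1/(1 − 0.868) = 7.576.
ΔT = 0.976 × 7.576 = 7.4 K.

7.4 K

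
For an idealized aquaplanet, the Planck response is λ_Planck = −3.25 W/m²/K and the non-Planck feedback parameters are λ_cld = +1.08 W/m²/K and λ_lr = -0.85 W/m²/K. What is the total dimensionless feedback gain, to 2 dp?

0.07

Convert to gains: g_cld = 1.08/3.25 = 0.3323; g_lr = -0.85/3.25 = -0.2615.
Total gain g = 0.0708.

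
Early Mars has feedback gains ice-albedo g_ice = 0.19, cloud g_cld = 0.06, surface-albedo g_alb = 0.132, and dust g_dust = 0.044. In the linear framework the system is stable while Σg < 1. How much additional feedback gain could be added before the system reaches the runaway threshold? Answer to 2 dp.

Current total gain = 0.19 + 0.06 + 0.132 + 0.044 = 0.426.
Margin to runaway = 1 − 0.426 = 0.57.

0.57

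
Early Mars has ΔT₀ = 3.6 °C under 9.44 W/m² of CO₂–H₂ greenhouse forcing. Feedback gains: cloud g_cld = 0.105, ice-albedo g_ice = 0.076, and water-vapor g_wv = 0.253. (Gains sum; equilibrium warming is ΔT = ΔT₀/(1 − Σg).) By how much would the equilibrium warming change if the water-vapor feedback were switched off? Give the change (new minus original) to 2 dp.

Original: g = 0.434, ΔT = 3.6/(1−0.434) = 6.3604 °C.
Without water-vapor: g' = 0.181, ΔT' = 3.6/(1−0.181) = 4.3956 °C.
Change = 4.3956 − 6.3604 = -1.96 °C.

-1.96 °C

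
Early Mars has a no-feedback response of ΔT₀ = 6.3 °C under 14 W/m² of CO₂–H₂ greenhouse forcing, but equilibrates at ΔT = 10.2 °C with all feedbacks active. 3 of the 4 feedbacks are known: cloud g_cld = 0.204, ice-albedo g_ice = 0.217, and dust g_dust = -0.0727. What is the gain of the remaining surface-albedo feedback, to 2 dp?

0.03

Amplification A = ΔT/ΔT₀ = 10.2/6.3 = 1.619.
Total gain g = 1 − 1/A = 1 − 1/1.619 = 0.3823.
Known gains sum to 0.204 + 0.217 − 0.0727 = 0.3483.
g_alb = 0.3823 − 0.3483 = 0.03.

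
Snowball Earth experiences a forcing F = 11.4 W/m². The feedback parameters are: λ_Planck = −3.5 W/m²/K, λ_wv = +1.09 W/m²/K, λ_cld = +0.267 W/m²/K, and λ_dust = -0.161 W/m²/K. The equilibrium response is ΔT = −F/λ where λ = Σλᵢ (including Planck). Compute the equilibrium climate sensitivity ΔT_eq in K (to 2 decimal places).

4.95 K

Net feedback parameter λ = (−3.5) + (+1.09) + (+0.267) + (-0.161) = -2.304 W/m²/K.
ΔT = −F/λ = −11.4/(-2.304) = 4.95 K.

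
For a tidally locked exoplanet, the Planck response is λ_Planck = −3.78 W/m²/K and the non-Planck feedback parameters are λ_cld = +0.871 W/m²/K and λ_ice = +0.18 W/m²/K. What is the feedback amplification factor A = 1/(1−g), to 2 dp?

Convert to gains: g_cld = 0.871/3.78 = 0.2304; g_ice = 0.18/3.78 = 0.04762.
Total gain g = 0.27802.
A = 1/(1 − 0.27802) = 1.39.

1.39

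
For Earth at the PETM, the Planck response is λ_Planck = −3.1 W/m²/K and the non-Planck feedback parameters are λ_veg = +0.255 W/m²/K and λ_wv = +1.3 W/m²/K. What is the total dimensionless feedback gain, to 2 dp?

Convert to gains: g_veg = 0.255/3.1 = 0.08226; g_wv = 1.3/3.1 = 0.4194.
Total gain g = 0.50166.

0.50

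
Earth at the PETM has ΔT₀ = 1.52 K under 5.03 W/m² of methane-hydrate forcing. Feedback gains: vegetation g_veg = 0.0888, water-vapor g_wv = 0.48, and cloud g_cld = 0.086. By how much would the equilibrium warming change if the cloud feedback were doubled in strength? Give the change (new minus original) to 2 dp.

Original: g = 0.6548, ΔT = 1.52/(1−0.6548) = 4.4032 K.
With doubled cloud: g' = 0.7408, ΔT' = 1.52/(1−0.7408) = 5.8642 K.
Change = 5.8642 − 4.4032 = 1.46 K.

1.46 K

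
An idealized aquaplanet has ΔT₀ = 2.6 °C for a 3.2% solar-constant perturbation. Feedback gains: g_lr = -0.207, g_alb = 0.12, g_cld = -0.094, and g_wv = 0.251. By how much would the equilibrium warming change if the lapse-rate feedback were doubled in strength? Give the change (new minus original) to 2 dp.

Original: g = 0.07, ΔT = 2.6/(1−0.07) = 2.7957 °C.
With doubled lapse-rate: g' = -0.137, ΔT' = 2.6/(1+0.137) = 2.2867 °C.
Change = 2.2867 − 2.7957 = -0.51 °C.

-0.51 °C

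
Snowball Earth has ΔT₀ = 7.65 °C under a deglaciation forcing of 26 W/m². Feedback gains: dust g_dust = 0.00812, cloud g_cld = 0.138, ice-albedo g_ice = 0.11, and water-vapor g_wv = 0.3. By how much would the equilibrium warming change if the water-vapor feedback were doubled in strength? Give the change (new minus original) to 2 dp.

Original: g = 0.55612, ΔT = 7.65/(1−0.55612) = 17.2344 °C.
With doubled water-vapor: g' = 0.85612, ΔT' = 7.65/(1−0.85612) = 53.1693 °C.
Change = 53.1693 − 17.2344 = 35.93 °C.

35.93 °C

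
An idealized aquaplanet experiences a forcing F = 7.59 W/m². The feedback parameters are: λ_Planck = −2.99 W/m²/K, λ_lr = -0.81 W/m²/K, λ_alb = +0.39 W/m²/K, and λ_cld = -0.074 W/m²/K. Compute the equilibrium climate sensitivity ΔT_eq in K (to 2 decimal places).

Net feedback parameter λ = (−2.99) + (-0.81) + (+0.39) + (-0.074) = -3.484 W/m²/K.
ΔT = −F/λ = −7.59/(-3.484) = 2.18 K.

2.18 K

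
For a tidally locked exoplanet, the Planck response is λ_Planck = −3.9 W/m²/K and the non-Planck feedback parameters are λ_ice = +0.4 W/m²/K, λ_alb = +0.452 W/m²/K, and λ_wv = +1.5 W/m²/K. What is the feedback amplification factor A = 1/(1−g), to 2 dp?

2.52

Convert to gains: g_ice = 0.4/3.9 = 0.1026; g_alb = 0.452/3.9 = 0.1159; g_wv = 1.5/3.9 = 0.3846.
Total gain g = 0.6031.
A = 1/(1 − 0.6031) = 2.52.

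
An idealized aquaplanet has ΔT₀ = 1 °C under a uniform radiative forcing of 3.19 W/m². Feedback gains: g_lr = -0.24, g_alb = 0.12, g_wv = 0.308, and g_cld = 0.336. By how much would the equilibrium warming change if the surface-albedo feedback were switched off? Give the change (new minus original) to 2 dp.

Original: g = 0.524, ΔT = 1/(1−0.524) = 2.1008 °C.
Without surface-albedo: g' = 0.404, ΔT' = 1/(1−0.404) = 1.6779 °C.
Change = 1.6779 − 2.1008 = -0.42 °C.

-0.42 °C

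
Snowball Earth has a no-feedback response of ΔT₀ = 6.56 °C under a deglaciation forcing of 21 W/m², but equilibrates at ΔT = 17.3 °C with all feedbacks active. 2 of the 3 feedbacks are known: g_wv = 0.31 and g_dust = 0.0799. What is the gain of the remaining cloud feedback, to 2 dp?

0.23

Amplification A = ΔT/ΔT₀ = 17.3/6.56 = 2.637.
Total gain g = 1 − 1/A = 1 − 1/2.637 = 0.6208.
Known gains sum to 0.31 + 0.0799 = 0.3899.
g_cld = 0.6208 − 0.3899 = 0.23.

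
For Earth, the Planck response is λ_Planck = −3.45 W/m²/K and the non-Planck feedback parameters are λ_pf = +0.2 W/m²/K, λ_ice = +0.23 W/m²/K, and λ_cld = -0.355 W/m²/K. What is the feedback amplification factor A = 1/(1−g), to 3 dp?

Convert to gains: g_pf = 0.2/3.45 = 0.05797; g_ice = 0.23/3.45 = 0.06667; g_cld = -0.355/3.45 = -0.1029.
Total gain g = 0.02174.
A = 1/(1 − 0.02174) = 1.022.

1.022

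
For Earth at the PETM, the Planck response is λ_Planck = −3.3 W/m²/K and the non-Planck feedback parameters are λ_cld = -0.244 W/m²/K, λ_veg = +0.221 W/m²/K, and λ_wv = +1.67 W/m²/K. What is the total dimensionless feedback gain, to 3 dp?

0.499

Convert to gains: g_cld = -0.244/3.3 = -0.07394; g_veg = 0.221/3.3 = 0.06697; g_wv = 1.67/3.3 = 0.5061.
Total gain g = 0.49913.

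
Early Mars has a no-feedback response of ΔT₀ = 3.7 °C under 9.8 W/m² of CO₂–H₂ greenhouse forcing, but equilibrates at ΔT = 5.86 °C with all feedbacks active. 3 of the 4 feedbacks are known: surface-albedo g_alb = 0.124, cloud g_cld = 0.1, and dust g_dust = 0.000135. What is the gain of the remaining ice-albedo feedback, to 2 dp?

Amplification A = ΔT/ΔT₀ = 5.86/3.7 = 1.584.
Total gain g = 1 − 1/A = 1 − 1/1.584 = 0.3687.
Known gains sum to 0.124 + 0.1 + 0.000135 = 0.224135.
g_ice = 0.3687 − 0.224135 = 0.14.

0.14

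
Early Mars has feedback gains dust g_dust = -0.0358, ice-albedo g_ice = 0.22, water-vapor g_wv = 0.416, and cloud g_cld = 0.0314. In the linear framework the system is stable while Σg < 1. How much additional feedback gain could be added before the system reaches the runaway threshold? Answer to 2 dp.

0.37

Current total gain = -0.0358 + 0.22 + 0.416 + 0.0314 = 0.6316.
Margin to runaway = 1 − 0.6316 = 0.37.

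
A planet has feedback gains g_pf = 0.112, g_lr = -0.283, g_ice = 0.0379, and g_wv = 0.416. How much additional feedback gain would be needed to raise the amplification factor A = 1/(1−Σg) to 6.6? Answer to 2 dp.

Current total gain = 0.2829.
Target gain for A = 6.6: g* = 1 − 1/6.6 = 0.8485.
Additional gain needed = 0.8485 − 0.2829 = 0.57.

0.57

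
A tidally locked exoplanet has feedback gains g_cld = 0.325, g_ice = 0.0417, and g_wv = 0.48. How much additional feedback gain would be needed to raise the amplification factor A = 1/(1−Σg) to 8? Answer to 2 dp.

0.03

Current total gain = 0.8467.
Target gain for A = 8: g* = 1 − 1/8 = 0.875.
Additional gain needed = 0.875 − 0.8467 = 0.03.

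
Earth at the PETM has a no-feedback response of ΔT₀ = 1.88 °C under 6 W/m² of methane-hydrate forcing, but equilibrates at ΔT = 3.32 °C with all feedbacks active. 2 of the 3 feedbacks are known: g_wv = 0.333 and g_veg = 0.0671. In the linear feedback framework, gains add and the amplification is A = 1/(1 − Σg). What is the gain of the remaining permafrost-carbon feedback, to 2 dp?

0.03

Amplification A = ΔT/ΔT₀ = 3.32/1.88 = 1.766.
Total gain g = 1 − 1/A = 1 − 1/1.766 = 0.4337.
Known gains sum to 0.333 + 0.0671 = 0.4001.
g_pf = 0.4337 − 0.4001 = 0.03.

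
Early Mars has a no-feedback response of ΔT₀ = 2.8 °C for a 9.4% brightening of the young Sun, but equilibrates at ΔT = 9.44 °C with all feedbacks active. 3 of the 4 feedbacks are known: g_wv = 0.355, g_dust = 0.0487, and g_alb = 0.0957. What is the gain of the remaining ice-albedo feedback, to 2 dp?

Amplification A = ΔT/ΔT₀ = 9.44/2.8 = 3.371.
Total gain g = 1 − 1/A = 1 − 1/3.371 = 0.7034.
Known gains sum to 0.355 + 0.0487 + 0.0957 = 0.4994.
g_ice = 0.7034 − 0.4994 = 0.20.

0.20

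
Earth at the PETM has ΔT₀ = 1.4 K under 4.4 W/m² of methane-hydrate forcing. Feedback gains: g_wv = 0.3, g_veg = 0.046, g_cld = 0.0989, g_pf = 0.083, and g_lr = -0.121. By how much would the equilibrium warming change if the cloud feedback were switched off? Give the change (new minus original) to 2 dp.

-0.34 K

Original: g = 0.4069, ΔT = 1.4/(1−0.4069) = 2.3605 K.
Without cloud: g' = 0.308, ΔT' = 1.4/(1−0.308) = 2.0231 K.
Change = 2.0231 − 2.3605 = -0.34 K.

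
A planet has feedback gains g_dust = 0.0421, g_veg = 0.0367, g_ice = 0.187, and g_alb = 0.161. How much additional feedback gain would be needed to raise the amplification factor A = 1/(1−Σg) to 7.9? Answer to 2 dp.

Current total gain = 0.4268.
Target gain for A = 7.9: g* = 1 − 1/7.9 = 0.8734.
Additional gain needed = 0.8734 − 0.4268 = 0.45.

0.45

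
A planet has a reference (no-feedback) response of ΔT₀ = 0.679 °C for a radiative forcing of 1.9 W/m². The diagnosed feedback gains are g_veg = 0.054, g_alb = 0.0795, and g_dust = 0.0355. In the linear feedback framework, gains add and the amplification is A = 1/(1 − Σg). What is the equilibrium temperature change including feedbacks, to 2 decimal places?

Total gain g = 0.054 + 0.0795 + 0.0355 = 0.169.
Amplification A = 1/(1 − 0.169) = 1.203.
ΔT = 0.679 × 1.203 = 0.82 °C.

0.82 °C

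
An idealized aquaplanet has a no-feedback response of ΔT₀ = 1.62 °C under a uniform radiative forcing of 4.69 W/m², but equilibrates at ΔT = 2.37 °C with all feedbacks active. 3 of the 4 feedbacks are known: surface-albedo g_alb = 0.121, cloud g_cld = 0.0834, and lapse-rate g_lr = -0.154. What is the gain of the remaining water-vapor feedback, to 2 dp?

0.27

Amplification A = ΔT/ΔT₀ = 2.37/1.62 = 1.463.
Total gain g = 1 − 1/A = 1 − 1/1.463 = 0.3165.
Known gains sum to 0.121 + 0.0834 − 0.154 = 0.0504.
g_wv = 0.3165 − 0.0504 = 0.27.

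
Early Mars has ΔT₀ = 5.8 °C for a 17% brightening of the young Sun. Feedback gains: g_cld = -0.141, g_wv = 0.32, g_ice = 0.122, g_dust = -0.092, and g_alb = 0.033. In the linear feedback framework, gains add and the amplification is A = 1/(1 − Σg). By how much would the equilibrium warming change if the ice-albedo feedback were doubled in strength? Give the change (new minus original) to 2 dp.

1.47 °C

Original: g = 0.242, ΔT = 5.8/(1−0.242) = 7.6517 °C.
With doubled ice-albedo: g' = 0.364, ΔT' = 5.8/(1−0.364) = 9.1195 °C.
Change = 9.1195 − 7.6517 = 1.47 °C.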